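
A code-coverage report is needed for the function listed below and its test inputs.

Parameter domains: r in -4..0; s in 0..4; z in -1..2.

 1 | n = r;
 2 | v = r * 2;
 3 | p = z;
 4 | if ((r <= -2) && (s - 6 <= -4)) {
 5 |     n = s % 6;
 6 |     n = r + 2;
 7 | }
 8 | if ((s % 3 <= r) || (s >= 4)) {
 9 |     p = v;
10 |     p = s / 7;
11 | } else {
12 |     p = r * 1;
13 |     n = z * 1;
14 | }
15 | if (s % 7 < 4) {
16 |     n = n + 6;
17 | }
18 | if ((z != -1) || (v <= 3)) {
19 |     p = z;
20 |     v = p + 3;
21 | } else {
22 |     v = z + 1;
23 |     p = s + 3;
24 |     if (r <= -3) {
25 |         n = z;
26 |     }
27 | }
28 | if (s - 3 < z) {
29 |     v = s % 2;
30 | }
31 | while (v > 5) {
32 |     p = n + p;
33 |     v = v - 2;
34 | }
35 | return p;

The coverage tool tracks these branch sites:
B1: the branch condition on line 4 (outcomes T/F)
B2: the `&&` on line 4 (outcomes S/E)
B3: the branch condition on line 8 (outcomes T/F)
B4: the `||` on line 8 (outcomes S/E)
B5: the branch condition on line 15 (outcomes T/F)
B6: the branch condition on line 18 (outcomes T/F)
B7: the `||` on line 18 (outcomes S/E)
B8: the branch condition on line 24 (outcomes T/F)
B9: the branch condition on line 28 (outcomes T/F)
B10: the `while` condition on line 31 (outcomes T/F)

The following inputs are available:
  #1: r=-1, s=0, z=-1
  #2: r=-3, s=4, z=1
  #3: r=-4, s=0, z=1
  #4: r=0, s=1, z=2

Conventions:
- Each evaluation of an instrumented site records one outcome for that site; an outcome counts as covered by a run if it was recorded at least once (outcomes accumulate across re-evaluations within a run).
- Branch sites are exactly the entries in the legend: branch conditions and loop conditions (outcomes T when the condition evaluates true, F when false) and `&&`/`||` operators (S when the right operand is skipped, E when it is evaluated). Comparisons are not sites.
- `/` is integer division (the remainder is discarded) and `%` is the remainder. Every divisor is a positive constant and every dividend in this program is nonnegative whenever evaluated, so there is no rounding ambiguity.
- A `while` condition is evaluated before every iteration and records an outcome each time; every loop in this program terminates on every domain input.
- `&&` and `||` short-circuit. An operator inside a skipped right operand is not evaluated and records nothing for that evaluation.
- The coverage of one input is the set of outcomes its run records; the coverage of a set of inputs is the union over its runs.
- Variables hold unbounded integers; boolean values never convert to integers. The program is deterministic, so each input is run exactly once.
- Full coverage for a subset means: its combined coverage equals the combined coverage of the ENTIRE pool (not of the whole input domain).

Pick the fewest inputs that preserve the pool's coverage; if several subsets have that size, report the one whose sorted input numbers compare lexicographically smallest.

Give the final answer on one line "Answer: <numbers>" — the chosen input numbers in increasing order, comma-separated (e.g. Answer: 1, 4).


test 1 (r=-1, s=0, z=-1) fires B2->S, B1->F, B4->E, B3->F, B5->T, B7->E, B6->T, B9->T, B10->F; hits B1=F, B2=S, B3=F, B4=E, B5=T, B6=T, B7=E, B9=T, B10=F
test 2 (r=-3, s=4, z=1) fires B2->E, B1->F, B4->E, B3->T, B5->F, B7->S, B6->T, B9->F, B10->F; hits B1=F, B2=E, B3=T, B4=E, B5=F, B6=T, B7=S, B9=F, B10=F
test 3 (r=-4, s=0, z=1) fires B2->E, B1->T, B4->E, B3->F, B5->T, B7->S, B6->T, B9->T, B10->F; hits B1=T, B2=E, B3=F, B4=E, B5=T, B6=T, B7=S, B9=T, B10=F
test 4 (r=0, s=1, z=2) fires B2->S, B1->F, B4->E, B3->F, B5->T, B7->S, B6->T, B9->T, B10->F; hits B1=F, B2=S, B3=F, B4=E, B5=T, B6=T, B7=S, B9=T, B10=F
pool-wide coverage (15 outcomes): B1=T, B1=F, B2=S, B2=E, B3=T, B3=F, B4=E, B5=T, B5=F, B6=T, B7=S, B7=E, B9=T, B9=F, B10=F
checked all size-1 subsets: none covers 15 outcomes (max 9/15)
checked all size-2 subsets: none covers 15 outcomes (max 14/15)
at size 3, {1, 2, 3} reaches all 15 outcomes; every lexicographically earlier size-3 subset fails
Answer: 1, 2, 3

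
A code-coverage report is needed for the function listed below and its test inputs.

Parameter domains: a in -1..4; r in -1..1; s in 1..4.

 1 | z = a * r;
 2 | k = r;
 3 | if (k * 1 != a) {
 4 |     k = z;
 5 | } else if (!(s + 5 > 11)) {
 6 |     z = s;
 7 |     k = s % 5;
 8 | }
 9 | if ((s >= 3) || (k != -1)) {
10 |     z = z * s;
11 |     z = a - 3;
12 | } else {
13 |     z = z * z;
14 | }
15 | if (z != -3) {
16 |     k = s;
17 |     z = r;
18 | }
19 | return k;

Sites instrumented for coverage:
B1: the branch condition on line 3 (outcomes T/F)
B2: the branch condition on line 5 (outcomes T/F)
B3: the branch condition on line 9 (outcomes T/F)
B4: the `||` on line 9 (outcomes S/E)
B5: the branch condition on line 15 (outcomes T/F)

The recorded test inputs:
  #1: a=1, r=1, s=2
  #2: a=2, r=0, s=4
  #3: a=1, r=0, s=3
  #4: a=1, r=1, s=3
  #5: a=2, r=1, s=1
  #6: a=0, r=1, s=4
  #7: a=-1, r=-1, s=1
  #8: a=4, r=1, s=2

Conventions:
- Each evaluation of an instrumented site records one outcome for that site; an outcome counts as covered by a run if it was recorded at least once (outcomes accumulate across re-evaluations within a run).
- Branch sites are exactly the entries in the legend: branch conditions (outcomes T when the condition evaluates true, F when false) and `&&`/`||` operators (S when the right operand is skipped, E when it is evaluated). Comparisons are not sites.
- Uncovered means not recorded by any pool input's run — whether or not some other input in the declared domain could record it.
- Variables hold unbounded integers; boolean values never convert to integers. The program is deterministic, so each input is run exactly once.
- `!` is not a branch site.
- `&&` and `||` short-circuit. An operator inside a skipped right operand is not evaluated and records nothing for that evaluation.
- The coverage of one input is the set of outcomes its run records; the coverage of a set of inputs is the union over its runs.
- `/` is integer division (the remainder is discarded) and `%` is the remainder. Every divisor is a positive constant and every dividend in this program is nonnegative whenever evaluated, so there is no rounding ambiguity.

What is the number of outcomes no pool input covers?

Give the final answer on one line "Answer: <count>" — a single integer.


#1 (a=1, r=1, s=2) -> B1->F, B2->T, B4->E, B3->T, B5->T; covered: B1=F, B2=T, B3=T, B4=E, B5=T
#2 (a=2, r=0, s=4) -> B1->T, B4->S, B3->T, B5->T; covered: B1=T, B3=T, B4=S, B5=T
#3 (a=1, r=0, s=3) -> B1->T, B4->S, B3->T, B5->T; covered: B1=T, B3=T, B4=S, B5=T
#4 (a=1, r=1, s=3) -> B1->F, B2->T, B4->S, B3->T, B5->T; covered: B1=F, B2=T, B3=T, B4=S, B5=T
#5 (a=2, r=1, s=1) -> B1->T, B4->E, B3->T, B5->T; covered: B1=T, B3=T, B4=E, B5=T
#6 (a=0, r=1, s=4) -> B1->T, B4->S, B3->T, B5->F; covered: B1=T, B3=T, B4=S, B5=F
#7 (a=-1, r=-1, s=1) -> B1->F, B2->T, B4->E, B3->T, B5->T; covered: B1=F, B2=T, B3=T, B4=E, B5=T
#8 (a=4, r=1, s=2) -> B1->T, B4->E, B3->T, B5->T; covered: B1=T, B3=T, B4=E, B5=T
union over the pool: B1=T, B1=F, B2=T, B3=T, B4=S, B4=E, B5=T, B5=F
uncovered (2 of 10): B2=F, B3=F
Answer: 2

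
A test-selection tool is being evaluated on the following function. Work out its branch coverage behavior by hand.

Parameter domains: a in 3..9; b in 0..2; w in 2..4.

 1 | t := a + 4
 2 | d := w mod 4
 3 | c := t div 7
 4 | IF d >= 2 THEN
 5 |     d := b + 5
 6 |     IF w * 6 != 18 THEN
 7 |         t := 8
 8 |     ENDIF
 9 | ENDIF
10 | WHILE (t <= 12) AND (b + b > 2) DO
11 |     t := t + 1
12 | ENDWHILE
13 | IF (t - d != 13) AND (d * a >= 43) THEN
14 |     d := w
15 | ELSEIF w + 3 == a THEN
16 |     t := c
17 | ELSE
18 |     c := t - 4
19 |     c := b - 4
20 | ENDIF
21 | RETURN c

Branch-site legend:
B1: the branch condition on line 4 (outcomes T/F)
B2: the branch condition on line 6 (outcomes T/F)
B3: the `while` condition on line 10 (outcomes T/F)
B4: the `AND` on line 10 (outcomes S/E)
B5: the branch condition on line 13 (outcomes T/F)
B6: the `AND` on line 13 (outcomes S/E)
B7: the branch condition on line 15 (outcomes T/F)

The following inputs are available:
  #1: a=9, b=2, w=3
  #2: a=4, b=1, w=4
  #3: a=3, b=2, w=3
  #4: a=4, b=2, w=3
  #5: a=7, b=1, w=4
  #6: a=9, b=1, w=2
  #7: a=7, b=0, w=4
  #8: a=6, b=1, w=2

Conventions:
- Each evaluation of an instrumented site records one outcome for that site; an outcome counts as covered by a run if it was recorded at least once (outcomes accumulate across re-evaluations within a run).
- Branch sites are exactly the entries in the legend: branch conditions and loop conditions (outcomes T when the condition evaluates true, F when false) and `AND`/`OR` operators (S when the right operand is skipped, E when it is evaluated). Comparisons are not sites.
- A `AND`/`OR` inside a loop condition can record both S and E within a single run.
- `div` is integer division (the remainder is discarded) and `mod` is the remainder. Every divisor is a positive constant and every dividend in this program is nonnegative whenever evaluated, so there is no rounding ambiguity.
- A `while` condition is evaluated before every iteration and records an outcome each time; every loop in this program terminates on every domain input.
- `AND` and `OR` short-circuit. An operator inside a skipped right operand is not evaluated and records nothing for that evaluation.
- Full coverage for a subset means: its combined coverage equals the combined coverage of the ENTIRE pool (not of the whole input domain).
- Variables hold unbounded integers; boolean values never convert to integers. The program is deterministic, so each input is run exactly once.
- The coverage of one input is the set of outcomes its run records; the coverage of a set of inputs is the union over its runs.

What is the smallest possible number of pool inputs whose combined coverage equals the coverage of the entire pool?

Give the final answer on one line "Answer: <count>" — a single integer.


run #1 (a=9, b=2, w=3) records B1=T, B2=F, B3=F, B4=S, B5=T, B6=E
run #2 (a=4, b=1, w=4) records B1=F, B3=F, B4=E, B5=F, B6=E, B7=F
run #3 (a=3, b=2, w=3) records B1=T, B2=F, B3=T, B3=F, B4=S, B4=E, B5=F, B6=E, B7=F
run #4 (a=4, b=2, w=3) records B1=T, B2=F, B3=T, B3=F, B4=S, B4=E, B5=F, B6=E, B7=F
run #5 (a=7, b=1, w=4) records B1=F, B3=F, B4=E, B5=F, B6=E, B7=T
run #6 (a=9, b=1, w=2) records B1=T, B2=T, B3=F, B4=E, B5=T, B6=E
run #7 (a=7, b=0, w=4) records B1=F, B3=F, B4=E, B5=F, B6=E, B7=T
run #8 (a=6, b=1, w=2) records B1=T, B2=T, B3=F, B4=E, B5=F, B6=E, B7=F
together the pool reaches 13 outcomes: B1=T, B1=F, B2=T, B2=F, B3=T, B3=F, B4=S, B4=E, B5=T, B5=F, B6=E, B7=T, B7=F
checked all size-1 subsets: none covers 13 outcomes (max 9/13)
checked all size-2 subsets: none covers 13 outcomes (max 11/13)
inputs {3, 5, 6} (size 3) cover everything; no size-3 subset with a lexicographically smaller index list covers all 13
Answer: 3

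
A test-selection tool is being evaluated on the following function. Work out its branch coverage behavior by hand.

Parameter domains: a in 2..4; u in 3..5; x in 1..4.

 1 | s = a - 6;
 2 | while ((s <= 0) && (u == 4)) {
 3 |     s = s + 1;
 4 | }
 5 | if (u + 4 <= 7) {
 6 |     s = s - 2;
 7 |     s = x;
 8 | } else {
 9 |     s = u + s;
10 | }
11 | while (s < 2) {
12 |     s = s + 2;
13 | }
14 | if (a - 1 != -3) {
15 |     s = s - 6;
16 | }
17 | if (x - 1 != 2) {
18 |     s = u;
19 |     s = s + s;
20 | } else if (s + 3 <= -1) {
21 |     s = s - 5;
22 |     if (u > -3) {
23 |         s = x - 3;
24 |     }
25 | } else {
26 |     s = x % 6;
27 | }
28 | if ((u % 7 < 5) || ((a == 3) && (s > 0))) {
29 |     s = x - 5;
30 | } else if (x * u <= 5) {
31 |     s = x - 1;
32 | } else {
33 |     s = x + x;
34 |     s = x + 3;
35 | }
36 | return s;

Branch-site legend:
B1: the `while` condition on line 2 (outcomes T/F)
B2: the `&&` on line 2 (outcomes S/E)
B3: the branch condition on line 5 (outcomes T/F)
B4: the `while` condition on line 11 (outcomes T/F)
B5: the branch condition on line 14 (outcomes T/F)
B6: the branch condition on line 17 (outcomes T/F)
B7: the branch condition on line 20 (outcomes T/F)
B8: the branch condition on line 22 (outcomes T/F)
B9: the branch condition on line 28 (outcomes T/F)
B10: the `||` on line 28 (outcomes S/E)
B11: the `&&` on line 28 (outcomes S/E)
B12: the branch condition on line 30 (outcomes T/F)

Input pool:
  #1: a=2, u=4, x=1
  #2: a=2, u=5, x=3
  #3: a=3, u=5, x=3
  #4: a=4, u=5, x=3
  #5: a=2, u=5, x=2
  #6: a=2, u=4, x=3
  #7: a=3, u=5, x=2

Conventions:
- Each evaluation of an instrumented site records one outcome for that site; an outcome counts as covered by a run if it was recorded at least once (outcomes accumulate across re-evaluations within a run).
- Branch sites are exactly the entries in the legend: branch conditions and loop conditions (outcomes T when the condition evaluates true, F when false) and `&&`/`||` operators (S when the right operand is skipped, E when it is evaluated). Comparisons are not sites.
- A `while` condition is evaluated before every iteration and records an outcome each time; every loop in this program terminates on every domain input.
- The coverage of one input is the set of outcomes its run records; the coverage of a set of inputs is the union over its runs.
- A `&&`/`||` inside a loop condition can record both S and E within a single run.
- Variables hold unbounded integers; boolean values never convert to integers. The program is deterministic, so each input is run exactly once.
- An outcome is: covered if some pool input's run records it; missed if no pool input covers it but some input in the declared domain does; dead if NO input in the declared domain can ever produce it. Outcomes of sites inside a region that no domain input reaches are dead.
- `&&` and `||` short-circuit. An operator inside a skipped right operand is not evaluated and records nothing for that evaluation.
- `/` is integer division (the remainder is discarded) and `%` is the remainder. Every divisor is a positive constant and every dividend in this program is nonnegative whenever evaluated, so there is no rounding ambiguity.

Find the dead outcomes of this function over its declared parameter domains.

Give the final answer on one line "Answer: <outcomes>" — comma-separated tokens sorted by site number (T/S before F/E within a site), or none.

running all 36 domain inputs and tallying outcomes:
  B5=F: never recorded by any domain input -> dead
  B8=F: never recorded by any domain input -> dead
  reachable outcomes have witnesses, e.g. B1=T (e.g. a=2, u=4, x=1), B1=F (e.g. a=2, u=3, x=1), B2=S (e.g. a=2, u=4, x=1), B2=E (e.g. a=2, u=3, x=1)

Answer: B5=F, B8=F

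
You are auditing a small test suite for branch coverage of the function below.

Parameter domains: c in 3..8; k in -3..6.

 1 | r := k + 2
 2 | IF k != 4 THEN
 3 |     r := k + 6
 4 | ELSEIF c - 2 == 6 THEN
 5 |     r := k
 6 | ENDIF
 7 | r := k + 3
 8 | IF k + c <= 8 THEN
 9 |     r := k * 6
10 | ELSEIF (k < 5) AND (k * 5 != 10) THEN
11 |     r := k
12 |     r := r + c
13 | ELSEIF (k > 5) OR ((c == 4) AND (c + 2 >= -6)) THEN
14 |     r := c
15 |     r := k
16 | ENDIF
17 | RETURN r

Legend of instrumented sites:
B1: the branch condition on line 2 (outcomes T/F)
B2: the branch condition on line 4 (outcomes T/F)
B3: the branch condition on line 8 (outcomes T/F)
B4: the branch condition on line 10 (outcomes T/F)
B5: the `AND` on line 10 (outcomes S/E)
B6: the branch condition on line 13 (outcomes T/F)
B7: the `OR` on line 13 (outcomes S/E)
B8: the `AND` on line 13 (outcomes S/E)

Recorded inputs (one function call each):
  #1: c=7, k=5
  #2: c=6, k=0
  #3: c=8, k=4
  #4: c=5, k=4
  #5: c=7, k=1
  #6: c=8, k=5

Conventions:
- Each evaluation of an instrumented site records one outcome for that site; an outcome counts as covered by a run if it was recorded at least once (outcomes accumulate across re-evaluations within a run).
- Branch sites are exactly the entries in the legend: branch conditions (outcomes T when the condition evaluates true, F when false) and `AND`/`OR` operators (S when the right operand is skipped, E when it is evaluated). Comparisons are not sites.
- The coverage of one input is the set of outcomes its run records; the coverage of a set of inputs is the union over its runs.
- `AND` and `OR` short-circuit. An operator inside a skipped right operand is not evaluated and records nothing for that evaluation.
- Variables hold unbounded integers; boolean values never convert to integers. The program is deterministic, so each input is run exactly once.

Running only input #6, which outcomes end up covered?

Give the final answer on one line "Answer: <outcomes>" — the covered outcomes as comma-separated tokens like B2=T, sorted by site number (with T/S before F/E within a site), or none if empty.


Tracing the run of input #6 (c=8, k=5):
  B1->T, B3->F, B5->S, B4->F, B7->E, B8->S, B6->F
as a set, this run covers: B1=T, B3=F, B4=F, B5=S, B6=F, B7=E, B8=S
Answer: B1=T, B3=F, B4=F, B5=S, B6=F, B7=E, B8=S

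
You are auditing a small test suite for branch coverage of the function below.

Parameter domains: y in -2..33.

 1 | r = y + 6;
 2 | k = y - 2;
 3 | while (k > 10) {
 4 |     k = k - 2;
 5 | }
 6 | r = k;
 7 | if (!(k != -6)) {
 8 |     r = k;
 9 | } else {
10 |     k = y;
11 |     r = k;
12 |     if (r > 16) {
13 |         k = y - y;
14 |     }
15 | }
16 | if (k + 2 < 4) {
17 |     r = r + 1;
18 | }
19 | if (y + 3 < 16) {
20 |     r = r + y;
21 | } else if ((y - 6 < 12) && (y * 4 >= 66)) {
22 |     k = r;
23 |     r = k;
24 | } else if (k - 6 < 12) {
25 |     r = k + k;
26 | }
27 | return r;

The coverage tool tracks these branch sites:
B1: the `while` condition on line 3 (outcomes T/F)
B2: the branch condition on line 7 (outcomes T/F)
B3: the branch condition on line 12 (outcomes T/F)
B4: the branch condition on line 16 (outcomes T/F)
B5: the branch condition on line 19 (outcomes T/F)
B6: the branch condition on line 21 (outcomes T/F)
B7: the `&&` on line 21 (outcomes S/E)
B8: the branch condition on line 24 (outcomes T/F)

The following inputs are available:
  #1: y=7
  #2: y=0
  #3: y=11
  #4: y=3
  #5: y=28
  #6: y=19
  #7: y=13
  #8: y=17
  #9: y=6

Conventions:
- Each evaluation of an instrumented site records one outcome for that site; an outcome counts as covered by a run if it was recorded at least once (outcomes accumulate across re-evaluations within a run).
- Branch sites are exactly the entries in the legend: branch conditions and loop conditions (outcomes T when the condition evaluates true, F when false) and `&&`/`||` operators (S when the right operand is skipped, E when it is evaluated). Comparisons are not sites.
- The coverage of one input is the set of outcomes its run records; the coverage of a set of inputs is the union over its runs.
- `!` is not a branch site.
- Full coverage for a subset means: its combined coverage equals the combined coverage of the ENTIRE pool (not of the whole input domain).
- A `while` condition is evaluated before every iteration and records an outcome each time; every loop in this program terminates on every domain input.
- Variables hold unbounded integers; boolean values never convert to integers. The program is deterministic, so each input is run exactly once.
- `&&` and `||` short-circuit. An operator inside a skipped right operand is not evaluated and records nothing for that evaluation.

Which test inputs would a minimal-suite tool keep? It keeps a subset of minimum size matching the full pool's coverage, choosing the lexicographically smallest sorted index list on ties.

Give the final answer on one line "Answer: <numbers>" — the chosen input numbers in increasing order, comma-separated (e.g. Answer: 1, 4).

#1 (y=7) -> covered: B1=F, B2=F, B3=F, B4=F, B5=T
#2 (y=0) -> covered: B1=F, B2=F, B3=F, B4=T, B5=T
#3 (y=11) -> covered: B1=F, B2=F, B3=F, B4=F, B5=T
#4 (y=3) -> covered: B1=F, B2=F, B3=F, B4=F, B5=T
#5 (y=28) -> covered: B1=T, B1=F, B2=F, B3=T, B4=T, B5=F, B6=F, B7=S, B8=T
#6 (y=19) -> covered: B1=T, B1=F, B2=F, B3=T, B4=T, B5=F, B6=F, B7=S, B8=T
#7 (y=13) -> covered: B1=T, B1=F, B2=F, B3=F, B4=F, B5=F, B6=F, B7=E, B8=T
#8 (y=17) -> covered: B1=T, B1=F, B2=F, B3=T, B4=T, B5=F, B6=T, B7=E
#9 (y=6) -> covered: B1=F, B2=F, B3=F, B4=F, B5=T
union over all inputs: B1=T, B1=F, B2=F, B3=T, B3=F, B4=T, B4=F, B5=T, B5=F, B6=T, B6=F, B7=S, B7=E, B8=T (14 outcomes)
checked all size-1 subsets: none covers 14 outcomes (max 9/14)
checked all size-2 subsets: none covers 14 outcomes (max 12/14)
inputs {1, 5, 8} (size 3) cover everything; no size-3 subset with a lexicographically smaller index list covers all 14

Answer: 1, 5, 8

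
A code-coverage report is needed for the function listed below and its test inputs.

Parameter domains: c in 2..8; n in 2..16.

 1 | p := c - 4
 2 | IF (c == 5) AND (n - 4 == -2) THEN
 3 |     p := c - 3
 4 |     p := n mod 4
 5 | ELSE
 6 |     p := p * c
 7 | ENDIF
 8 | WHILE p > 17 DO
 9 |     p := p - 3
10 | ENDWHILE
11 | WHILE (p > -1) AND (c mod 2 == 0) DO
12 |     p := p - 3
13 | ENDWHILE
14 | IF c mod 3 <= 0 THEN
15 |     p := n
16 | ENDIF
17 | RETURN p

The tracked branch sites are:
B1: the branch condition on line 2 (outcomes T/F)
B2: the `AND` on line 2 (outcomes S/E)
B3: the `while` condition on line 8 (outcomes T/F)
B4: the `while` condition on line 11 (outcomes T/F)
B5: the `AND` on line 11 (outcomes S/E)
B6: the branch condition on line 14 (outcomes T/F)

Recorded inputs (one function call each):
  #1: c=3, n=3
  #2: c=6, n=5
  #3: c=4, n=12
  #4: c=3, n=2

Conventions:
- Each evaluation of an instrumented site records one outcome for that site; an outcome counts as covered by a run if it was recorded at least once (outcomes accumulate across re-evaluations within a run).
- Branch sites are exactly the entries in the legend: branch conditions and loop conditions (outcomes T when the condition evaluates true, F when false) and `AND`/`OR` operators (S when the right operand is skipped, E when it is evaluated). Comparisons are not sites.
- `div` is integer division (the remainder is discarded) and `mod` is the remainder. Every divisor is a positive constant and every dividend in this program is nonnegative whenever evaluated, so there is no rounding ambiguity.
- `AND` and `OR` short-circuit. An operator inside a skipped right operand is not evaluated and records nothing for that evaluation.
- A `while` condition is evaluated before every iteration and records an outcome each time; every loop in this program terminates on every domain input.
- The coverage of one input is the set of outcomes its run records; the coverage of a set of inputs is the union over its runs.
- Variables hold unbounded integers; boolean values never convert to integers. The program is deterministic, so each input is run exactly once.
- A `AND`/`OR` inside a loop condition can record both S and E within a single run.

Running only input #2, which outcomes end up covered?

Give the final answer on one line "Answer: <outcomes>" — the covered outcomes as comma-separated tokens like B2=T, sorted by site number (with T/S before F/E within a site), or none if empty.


Running input #2 (c=6, n=5), event by event:
  B2->S, B1->F, B3->F, B5->E, B4->T, B5->E, B4->T, B5->E, B4->T, B5->E
  B4->T, B5->E, B4->T, B5->S, B4->F, B6->T
deduplicating events, the covered set is: B1=F, B2=S, B3=F, B4=T, B4=F, B5=S, B5=E, B6=T
Answer: B1=F, B2=S, B3=F, B4=T, B4=F, B5=S, B5=E, B6=T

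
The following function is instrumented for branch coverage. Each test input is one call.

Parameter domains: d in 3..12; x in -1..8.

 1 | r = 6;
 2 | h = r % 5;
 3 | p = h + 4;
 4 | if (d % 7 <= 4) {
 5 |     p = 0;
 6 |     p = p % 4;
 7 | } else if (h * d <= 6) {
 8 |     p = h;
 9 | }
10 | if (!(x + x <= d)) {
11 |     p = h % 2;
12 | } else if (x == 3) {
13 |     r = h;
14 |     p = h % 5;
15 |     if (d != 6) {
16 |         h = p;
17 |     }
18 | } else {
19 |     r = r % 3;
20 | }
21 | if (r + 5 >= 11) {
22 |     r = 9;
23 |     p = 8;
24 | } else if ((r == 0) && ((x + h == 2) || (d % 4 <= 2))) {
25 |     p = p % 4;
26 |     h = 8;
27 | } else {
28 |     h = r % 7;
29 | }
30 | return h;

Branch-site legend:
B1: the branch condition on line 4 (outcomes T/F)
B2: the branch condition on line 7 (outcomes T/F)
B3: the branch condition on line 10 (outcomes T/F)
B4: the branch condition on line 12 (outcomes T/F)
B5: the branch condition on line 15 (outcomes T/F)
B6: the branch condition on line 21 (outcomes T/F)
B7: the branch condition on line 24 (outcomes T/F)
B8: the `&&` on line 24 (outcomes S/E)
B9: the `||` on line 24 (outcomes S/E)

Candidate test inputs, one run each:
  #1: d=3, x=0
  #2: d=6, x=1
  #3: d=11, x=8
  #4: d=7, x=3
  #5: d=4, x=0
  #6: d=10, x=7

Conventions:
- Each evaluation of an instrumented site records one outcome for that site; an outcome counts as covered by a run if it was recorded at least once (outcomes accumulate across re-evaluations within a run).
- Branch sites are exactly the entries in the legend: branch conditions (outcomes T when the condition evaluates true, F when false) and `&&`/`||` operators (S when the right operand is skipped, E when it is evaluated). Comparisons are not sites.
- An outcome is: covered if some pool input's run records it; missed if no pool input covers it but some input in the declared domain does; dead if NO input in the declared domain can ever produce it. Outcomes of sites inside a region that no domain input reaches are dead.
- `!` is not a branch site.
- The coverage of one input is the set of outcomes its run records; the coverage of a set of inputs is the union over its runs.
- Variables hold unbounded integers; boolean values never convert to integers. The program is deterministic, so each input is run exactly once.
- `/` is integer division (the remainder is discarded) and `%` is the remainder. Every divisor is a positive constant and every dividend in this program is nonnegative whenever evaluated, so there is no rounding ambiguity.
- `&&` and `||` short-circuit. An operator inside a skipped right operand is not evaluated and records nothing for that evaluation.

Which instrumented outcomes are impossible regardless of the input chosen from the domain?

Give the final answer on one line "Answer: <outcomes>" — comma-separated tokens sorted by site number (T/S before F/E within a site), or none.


exhaustive pass over the 100-input domain:
  reachable outcomes have witnesses, e.g. B1=T (e.g. d=3, x=-1), B1=F (e.g. d=5, x=-1), B2=T (e.g. d=5, x=-1), B2=F (e.g. d=12, x=-1)
Answer: none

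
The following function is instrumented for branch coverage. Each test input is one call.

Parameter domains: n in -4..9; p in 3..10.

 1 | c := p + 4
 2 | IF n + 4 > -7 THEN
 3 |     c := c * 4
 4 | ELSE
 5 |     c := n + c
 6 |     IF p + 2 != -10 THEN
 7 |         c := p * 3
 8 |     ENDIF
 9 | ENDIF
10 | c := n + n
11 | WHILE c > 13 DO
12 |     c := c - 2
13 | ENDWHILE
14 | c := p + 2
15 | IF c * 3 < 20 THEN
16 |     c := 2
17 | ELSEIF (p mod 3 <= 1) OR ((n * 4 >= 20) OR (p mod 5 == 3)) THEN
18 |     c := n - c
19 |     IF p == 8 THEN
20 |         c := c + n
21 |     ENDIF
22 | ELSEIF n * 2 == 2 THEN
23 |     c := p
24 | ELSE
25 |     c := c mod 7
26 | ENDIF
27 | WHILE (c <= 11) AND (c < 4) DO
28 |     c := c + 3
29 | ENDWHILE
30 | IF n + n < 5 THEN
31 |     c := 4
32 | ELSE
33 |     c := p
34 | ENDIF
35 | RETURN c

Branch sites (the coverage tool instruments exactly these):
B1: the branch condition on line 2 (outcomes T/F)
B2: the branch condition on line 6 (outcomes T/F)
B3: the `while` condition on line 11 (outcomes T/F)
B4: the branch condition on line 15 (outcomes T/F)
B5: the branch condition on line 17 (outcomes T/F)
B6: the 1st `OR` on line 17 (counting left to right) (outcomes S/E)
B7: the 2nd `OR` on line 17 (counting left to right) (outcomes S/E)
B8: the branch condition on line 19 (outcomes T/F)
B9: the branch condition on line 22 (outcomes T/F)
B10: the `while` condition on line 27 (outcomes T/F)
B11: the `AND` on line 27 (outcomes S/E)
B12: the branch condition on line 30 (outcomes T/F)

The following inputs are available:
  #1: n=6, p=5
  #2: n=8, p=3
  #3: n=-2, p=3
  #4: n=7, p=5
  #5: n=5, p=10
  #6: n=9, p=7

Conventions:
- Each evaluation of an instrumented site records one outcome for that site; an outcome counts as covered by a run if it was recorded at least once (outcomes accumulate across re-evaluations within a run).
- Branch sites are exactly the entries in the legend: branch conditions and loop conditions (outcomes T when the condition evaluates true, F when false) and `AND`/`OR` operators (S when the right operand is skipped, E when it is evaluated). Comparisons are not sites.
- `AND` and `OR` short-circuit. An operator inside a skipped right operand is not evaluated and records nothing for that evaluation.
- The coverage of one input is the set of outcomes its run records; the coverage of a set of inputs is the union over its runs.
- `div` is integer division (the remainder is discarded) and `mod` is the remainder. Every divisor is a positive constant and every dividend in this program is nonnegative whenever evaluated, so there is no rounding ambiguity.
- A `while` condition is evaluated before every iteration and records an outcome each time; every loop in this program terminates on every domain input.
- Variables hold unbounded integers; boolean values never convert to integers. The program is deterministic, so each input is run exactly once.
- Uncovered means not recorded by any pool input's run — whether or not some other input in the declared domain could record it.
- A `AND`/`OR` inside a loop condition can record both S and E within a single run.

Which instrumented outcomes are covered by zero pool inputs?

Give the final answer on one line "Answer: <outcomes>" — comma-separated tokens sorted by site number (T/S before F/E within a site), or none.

input #1 (n=6, p=5): events B1->T, B3->F, B4->F, B6->E, B7->S, B5->T, B8->F, B11->E, B10->T, B11->E, B10->T, B11->E, B10->F, B12->F; covers B1=T, B3=F, B4=F, B5=T, B6=E, B7=S, B8=F, B10=T, B10=F, B11=E, B12=F
input #2 (n=8, p=3): events B1->T, B3->T, B3->T, B3->F, B4->T, B11->E, B10->T, B11->E, B10->F, B12->F; covers B1=T, B3=T, B3=F, B4=T, B10=T, B10=F, B11=E, B12=F
input #3 (n=-2, p=3): events B1->T, B3->F, B4->T, B11->E, B10->T, B11->E, B10->F, B12->T; covers B1=T, B3=F, B4=T, B10=T, B10=F, B11=E, B12=T
input #4 (n=7, p=5): events B1->T, B3->T, B3->F, B4->F, B6->E, B7->S, B5->T, B8->F, B11->E, B10->T, B11->E, B10->T, B11->E, B10->F, ...; covers B1=T, B3=T, B3=F, B4=F, B5=T, B6=E, B7=S, B8=F, B10=T, B10=F, B11=E, B12=F
input #5 (n=5, p=10): events B1->T, B3->F, B4->F, B6->S, B5->T, B8->F, B11->E, B10->T, B11->E, B10->T, B11->E, B10->T, B11->E, B10->T, ...; covers B1=T, B3=F, B4=F, B5=T, B6=S, B8=F, B10=T, B10=F, B11=E, B12=F
input #6 (n=9, p=7): events B1->T, B3->T, B3->T, B3->T, B3->F, B4->F, B6->S, B5->T, B8->F, B11->E, B10->T, B11->E, B10->T, B11->E, ...; covers B1=T, B3=T, B3=F, B4=F, B5=T, B6=S, B8=F, B10=T, B10=F, B11=E, B12=F
union over the pool: B1=T, B3=T, B3=F, B4=T, B4=F, B5=T, B6=S, B6=E, B7=S, B8=F, B10=T, B10=F, B11=E, B12=T, B12=F
uncovered (9 of 24): B1=F, B2=T, B2=F, B5=F, B7=E, B8=T, B9=T, B9=F, B11=S

Answer: B1=F, B2=T, B2=F, B5=F, B7=E, B8=T, B9=T, B9=F, B11=S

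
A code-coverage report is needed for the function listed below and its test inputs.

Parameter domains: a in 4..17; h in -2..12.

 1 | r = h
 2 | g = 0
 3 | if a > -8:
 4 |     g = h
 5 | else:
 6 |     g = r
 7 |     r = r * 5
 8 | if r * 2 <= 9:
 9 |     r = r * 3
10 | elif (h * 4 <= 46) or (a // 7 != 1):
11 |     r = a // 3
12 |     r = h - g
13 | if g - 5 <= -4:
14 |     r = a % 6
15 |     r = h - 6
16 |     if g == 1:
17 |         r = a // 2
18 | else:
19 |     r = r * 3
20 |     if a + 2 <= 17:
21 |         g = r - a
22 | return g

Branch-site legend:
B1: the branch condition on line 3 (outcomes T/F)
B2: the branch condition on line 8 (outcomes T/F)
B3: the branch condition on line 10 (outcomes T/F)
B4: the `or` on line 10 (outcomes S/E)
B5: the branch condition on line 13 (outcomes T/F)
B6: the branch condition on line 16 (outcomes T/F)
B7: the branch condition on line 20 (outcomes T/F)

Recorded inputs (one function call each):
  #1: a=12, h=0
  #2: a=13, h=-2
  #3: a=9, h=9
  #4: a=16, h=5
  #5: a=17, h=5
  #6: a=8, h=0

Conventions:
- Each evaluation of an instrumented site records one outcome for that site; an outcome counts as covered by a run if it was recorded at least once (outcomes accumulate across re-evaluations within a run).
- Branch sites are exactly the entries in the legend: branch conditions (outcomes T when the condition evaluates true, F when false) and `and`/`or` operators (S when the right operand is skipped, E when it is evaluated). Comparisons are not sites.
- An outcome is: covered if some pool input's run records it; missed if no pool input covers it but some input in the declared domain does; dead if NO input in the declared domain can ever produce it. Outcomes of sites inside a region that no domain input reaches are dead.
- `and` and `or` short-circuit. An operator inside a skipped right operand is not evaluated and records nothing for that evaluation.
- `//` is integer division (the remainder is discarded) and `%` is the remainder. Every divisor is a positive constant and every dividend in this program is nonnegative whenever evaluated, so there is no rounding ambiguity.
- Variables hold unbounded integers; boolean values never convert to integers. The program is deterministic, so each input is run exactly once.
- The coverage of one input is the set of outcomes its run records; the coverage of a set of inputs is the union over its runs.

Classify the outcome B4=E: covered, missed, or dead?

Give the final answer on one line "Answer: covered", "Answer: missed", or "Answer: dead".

no pool input records B4=E
but domain input (a=4, h=12) does record it -> reachable, so missed

Answer: missed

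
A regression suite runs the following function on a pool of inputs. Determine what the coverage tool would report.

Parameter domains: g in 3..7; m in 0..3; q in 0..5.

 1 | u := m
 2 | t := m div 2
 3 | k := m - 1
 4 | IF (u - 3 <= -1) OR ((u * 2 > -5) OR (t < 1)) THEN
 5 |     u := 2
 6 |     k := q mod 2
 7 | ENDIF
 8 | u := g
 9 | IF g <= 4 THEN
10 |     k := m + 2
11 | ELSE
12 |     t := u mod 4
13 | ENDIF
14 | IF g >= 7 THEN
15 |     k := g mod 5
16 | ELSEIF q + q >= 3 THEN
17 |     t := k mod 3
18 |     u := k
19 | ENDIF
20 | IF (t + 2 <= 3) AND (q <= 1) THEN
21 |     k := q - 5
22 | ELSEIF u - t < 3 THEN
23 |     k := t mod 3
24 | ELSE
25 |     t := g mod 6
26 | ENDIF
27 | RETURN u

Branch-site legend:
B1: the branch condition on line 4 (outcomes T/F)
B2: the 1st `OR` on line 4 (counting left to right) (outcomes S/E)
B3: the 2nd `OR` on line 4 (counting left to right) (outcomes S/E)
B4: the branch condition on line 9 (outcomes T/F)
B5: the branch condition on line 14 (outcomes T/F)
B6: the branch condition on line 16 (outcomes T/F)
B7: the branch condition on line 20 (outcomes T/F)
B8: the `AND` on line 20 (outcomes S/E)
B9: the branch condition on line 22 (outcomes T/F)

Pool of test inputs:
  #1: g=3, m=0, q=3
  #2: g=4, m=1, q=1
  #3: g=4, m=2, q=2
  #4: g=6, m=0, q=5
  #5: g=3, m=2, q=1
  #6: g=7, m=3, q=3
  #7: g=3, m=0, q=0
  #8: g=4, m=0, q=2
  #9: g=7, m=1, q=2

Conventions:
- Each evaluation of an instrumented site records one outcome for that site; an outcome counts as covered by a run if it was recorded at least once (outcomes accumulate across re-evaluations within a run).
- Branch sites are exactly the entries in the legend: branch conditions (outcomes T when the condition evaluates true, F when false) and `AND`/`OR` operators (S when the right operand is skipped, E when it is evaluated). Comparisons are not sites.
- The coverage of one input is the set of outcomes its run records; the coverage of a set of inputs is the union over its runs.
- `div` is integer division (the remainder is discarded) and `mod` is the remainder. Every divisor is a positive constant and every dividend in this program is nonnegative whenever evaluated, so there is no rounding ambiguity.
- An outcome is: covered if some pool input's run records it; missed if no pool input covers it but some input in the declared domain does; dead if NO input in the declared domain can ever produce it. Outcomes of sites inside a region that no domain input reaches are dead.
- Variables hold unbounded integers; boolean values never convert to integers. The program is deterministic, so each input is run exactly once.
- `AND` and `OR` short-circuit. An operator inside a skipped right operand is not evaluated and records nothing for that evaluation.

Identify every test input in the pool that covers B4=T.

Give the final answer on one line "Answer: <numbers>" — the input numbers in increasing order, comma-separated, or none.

input #1 (g=3, m=0, q=3): records B4=T
input #2 (g=4, m=1, q=1): records B4=T
input #3 (g=4, m=2, q=2): records B4=T
input #4 (g=6, m=0, q=5): does not record B4=T
input #5 (g=3, m=2, q=1): records B4=T
input #6 (g=7, m=3, q=3): does not record B4=T
input #7 (g=3, m=0, q=0): records B4=T
input #8 (g=4, m=0, q=2): records B4=T
input #9 (g=7, m=1, q=2): does not record B4=T

Answer: 1, 2, 3, 5, 7, 8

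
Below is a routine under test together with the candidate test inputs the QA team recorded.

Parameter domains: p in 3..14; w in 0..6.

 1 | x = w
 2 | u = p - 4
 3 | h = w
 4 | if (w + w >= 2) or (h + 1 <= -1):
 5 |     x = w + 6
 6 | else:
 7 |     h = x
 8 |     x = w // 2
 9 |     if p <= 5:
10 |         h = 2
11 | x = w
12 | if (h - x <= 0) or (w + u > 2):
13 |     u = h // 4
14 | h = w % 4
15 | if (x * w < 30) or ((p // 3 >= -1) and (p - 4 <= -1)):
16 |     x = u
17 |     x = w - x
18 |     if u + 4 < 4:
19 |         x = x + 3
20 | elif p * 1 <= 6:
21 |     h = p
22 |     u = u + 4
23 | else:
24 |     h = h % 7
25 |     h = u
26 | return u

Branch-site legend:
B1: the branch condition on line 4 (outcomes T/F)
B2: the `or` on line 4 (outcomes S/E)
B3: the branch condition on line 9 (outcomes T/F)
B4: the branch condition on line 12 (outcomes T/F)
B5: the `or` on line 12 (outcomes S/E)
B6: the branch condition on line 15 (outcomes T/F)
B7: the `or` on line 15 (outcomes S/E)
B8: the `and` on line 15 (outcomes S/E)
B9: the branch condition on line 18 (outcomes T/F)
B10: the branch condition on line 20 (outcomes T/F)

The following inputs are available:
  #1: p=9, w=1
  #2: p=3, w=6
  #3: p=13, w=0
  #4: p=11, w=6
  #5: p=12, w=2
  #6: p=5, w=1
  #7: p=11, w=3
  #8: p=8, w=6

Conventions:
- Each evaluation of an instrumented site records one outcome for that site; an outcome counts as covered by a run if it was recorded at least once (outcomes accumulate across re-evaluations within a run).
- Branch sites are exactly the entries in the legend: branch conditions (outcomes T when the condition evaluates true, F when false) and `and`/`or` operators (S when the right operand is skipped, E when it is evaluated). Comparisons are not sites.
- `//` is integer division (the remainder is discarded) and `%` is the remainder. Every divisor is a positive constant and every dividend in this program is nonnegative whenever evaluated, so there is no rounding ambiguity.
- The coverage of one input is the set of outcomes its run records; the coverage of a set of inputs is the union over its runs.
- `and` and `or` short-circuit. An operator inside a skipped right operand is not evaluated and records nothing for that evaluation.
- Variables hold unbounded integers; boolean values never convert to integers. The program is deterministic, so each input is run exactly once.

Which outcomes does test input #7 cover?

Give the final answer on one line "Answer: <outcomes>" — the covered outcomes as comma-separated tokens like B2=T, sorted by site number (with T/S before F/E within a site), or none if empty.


Event log for input #7 (p=11, w=3):
  B2->S, B1->T, B5->S, B4->T, B7->S, B6->T, B9->F
as a set, this run covers: B1=T, B2=S, B4=T, B5=S, B6=T, B7=S, B9=F
Answer: B1=T, B2=S, B4=T, B5=S, B6=T, B7=S, B9=F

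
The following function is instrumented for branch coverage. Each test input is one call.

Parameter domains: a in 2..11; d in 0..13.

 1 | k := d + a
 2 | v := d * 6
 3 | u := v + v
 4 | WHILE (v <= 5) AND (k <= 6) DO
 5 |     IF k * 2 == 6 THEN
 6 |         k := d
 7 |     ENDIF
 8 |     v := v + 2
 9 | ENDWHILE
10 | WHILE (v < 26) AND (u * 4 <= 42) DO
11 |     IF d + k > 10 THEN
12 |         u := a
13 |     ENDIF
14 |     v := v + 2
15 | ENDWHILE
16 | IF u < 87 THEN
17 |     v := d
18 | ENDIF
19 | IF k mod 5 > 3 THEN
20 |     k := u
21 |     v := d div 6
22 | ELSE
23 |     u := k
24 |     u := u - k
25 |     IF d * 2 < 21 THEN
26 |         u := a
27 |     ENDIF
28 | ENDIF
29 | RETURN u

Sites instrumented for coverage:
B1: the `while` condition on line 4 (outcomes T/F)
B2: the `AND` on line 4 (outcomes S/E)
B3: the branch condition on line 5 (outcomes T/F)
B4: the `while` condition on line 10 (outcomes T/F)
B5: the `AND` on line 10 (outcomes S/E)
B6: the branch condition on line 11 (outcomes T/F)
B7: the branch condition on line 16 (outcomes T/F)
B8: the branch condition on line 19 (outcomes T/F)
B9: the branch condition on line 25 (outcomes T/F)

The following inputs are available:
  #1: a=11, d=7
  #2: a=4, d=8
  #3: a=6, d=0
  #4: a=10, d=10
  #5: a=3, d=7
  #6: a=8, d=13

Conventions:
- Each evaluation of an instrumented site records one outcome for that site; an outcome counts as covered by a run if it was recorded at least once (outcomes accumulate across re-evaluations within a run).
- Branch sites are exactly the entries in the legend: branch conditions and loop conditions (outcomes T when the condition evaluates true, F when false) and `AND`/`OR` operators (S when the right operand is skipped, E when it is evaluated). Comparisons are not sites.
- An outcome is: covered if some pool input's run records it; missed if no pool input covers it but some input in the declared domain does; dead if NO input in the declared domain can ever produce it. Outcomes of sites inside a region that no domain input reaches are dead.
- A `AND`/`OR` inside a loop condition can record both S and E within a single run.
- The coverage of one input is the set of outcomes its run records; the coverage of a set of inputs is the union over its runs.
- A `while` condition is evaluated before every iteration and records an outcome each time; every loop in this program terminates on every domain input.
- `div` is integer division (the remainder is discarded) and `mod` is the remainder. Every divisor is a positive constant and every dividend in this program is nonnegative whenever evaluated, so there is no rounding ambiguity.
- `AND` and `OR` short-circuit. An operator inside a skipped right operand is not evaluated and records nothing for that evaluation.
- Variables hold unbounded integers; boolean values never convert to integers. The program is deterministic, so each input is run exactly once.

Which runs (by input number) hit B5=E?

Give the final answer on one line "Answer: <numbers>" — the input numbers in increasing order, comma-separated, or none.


input #1 (a=11, d=7): does not produce B5=E
input #2 (a=4, d=8): does not produce B5=E
input #3 (a=6, d=0): produces B5=E
input #4 (a=10, d=10): does not produce B5=E
input #5 (a=3, d=7): does not produce B5=E
input #6 (a=8, d=13): does not produce B5=E
Answer: 3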